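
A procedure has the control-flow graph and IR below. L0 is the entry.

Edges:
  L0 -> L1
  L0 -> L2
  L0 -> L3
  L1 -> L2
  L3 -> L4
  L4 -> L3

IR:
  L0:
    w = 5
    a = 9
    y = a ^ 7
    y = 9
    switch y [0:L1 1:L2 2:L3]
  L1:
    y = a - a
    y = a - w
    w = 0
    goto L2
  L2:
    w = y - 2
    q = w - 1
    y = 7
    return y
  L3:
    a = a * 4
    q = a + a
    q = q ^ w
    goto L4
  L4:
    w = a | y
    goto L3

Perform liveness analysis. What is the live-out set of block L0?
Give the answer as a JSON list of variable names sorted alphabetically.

Per-block:
  L0 def {a,w,y} use ∅
  L1 def {w,y} use {a,w}
  L2 def {q,w,y} use {y}
  L3 def {a,q} use {a,w}
  L4 def {w} use {a,y}

Liveness:
  L0: in=∅ out={a,w,y}
  L1: in={a,w} out={y}
  L2: in={y} out=∅
  L3: in={a,w,y} out={a,y}
  L4: in={a,y} out={a,w,y}

live-out(L0) = ["a", "w", "y"]

Answer: ["a", "w", "y"]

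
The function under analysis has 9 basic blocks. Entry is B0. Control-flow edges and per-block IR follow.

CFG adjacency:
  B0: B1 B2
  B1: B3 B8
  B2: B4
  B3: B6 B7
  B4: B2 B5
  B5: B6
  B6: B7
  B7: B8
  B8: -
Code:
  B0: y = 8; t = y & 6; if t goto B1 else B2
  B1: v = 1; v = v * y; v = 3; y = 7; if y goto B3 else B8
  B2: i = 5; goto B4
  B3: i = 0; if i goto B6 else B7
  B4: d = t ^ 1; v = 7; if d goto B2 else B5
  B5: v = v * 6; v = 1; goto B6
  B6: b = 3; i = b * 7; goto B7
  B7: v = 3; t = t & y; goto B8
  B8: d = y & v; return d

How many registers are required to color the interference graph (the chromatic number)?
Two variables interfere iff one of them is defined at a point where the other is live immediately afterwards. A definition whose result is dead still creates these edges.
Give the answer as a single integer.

Answer: 4

Working:
Per-block:
  B0: def={t,y} ue=∅
  B1: def={v,y} ue={y}
  B2: def={i} ue=∅
  B3: def={i} ue=∅
  B4: def={d,v} ue={t}
  B5: def={v} ue={v}
  B6: def={b,i} ue=∅
  B7: def={t,v} ue={t,y}
  B8: def={d} ue={v,y}

Backward fixpoint:
  B0 li=∅ lo={t,y}
  B1 li={t,y} lo={t,v,y}
  B2 li={t,y} lo={t,y}
  B3 li={t,y} lo={t,y}
  B4 li={t,y} lo={t,v,y}
  B5 li={t,v,y} lo={t,y}
  B6 li={t,y} lo={t,y}
  B7 li={t,y} lo={v,y}
  B8 li={v,y} lo=∅

Interfere edges:
  b↔{t,y}
  d↔{t,v,y}
  i↔{t,y}
  t↔{b,d,i,v,y}
  v↔{d,t,y}
  y↔{b,d,i,t,v}

Registers:
  {d,t,v,y} pairwise interfere (4-clique) ⇒ χ ≥ 4
  assign b→c2 d→c2 i→c2 t→c0 v→c3 y→c1 — no edge inside a register ⇒ χ ≤ 4
  χ = 4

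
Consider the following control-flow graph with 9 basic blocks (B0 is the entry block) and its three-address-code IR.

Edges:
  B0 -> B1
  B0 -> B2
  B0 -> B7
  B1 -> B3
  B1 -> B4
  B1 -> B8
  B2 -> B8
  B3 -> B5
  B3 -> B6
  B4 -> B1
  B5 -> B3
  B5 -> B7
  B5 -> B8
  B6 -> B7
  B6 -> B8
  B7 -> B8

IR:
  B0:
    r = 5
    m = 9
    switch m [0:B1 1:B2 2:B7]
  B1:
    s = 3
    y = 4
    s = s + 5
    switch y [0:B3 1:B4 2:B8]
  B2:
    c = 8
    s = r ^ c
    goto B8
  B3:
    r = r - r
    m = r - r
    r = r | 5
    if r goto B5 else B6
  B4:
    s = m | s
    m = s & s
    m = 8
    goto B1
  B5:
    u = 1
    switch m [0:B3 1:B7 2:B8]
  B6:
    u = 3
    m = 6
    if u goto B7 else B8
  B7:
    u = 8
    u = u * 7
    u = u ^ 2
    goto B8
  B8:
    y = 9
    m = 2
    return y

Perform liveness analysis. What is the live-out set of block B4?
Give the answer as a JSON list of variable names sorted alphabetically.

Answer: ["m", "r"]

Derivation:
Per-block:
  B0: def={m,r} ue=∅
  B1: def={s,y} ue=∅
  B2: def={c,s} ue={r}
  B3: def={m,r} ue={r}
  B4: def={m,s} ue={m,s}
  B5: def={u} ue={m}
  B6: def={m,u} ue=∅
  B7: def={u} ue=∅
  B8: def={m,y} ue=∅

Liveness:
  B0 li=∅ lo={m,r}
  B1 li={m,r} lo={m,r,s}
  B2 li={r} lo=∅
  B3 li={r} lo={m,r}
  B4 li={m,r,s} lo={m,r}
  B5 li={m,r} lo={r}
  B6 li=∅ lo=∅
  B7 li=∅ lo=∅
  B8 li=∅ lo=∅

live-out(B4) = ["m", "r"]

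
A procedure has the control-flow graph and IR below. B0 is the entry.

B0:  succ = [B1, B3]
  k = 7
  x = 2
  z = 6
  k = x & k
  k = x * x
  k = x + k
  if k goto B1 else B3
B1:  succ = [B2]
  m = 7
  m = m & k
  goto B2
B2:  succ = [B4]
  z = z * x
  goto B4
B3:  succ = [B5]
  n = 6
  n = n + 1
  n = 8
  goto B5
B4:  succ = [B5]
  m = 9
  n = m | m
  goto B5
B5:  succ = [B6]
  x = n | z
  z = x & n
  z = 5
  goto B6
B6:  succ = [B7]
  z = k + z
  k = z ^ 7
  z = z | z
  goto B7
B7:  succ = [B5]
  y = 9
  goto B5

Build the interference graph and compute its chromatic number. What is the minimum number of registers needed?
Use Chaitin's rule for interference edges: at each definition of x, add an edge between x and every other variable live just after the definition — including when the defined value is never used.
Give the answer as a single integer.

Answer: 4

Derivation:
Block summaries:
  B0: def={k,x,z} ue=∅
  B1: def={m} ue={k}
  B2: def={z} ue={x,z}
  B3: def={n} ue=∅
  B4: def={m,n} ue=∅
  B5: def={x,z} ue={n,z}
  B6: def={k,z} ue={k,z}
  B7: def={y} ue=∅

Backward fixpoint:
  B0: in=∅ out={k,x,z}
  B1: in={k,x,z} out={k,x,z}
  B2: in={k,x,z} out={k,z}
  B3: in={k,z} out={k,n,z}
  B4: in={k,z} out={k,n,z}
  B5: in={k,n,z} out={k,n,z}
  B6: in={k,n,z} out={k,n,z}
  B7: in={k,n,z} out={k,n,z}

Conflict graph:
  k↔{m,n,x,y,z}
  m↔{k,x,z}
  n↔{k,x,y,z}
  x↔{k,m,n,z}
  y↔{k,n,z}
  z↔{k,m,n,x,y}

Colouring:
  clique {k,m,x,z} ⇒ need ≥ 4
  4-colouring: r0={k}  r1={z}  r2={m,n}  r3={x,y}
  χ = 4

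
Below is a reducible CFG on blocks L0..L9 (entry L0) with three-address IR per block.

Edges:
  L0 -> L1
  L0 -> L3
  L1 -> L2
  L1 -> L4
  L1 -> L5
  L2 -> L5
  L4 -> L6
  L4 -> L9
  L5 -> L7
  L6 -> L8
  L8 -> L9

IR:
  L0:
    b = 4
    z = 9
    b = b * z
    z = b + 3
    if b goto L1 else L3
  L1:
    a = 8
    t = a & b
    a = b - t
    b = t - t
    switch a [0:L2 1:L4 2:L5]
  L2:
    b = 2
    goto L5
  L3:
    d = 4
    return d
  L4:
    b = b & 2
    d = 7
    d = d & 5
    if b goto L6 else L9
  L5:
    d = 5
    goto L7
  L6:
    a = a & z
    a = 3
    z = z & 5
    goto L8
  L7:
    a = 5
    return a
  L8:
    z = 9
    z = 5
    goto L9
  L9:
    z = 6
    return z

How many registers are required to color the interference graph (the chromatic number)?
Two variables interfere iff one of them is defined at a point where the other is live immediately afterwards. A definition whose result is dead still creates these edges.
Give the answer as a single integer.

Per-block:
  L0: {b,z} / ∅
  L1: {a,b,t} / {b}
  L2: {b} / ∅
  L3: {d} / ∅
  L4: {b,d} / {b}
  L5: {d} / ∅
  L6: {a,z} / {a,z}
  L7: {a} / ∅
  L8: {z} / ∅
  L9: {z} / ∅

Backward fixpoint:
  L0: in=∅ out={b,z}
  L1: in={b,z} out={a,b,z}
  L2: in=∅ out=∅
  L3: in=∅ out=∅
  L4: in={a,b,z} out={a,z}
  L5: in=∅ out=∅
  L6: in={a,z} out=∅
  L7: in=∅ out=∅
  L8: in=∅ out=∅
  L9: in=∅ out=∅

Interference:
  a: {b,d,t,z}
  b: {a,d,t,z}
  d: {a,b,z}
  t: {a,b,z}
  z: {a,b,d,t}

Colouring:
  lower bound: {a,b,d,z} mutually conflict ⇒ χ ≥ 4
  4-colouring: r0={a}  r1={b}  r2={z}  r3={d,t}
  χ = 4

Answer: 4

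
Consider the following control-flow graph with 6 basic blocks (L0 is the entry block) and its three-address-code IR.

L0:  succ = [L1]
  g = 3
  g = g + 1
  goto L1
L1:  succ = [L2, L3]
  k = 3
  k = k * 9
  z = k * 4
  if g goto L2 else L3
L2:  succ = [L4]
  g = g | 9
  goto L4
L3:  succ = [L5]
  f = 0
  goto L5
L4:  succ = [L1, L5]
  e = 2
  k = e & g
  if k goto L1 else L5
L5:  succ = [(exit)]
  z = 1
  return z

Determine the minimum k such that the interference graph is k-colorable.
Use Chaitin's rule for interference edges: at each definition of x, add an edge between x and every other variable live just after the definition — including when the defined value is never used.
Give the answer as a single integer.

Per-block:
  L0: {g} / ∅
  L1: {k,z} / {g}
  L2: {g} / {g}
  L3: {f} / ∅
  L4: {e,k} / {g}
  L5: {z} / ∅

Liveness:
  live L0: ∅→{g}
  live L1: {g}→{g}
  live L2: {g}→{g}
  live L3: ∅→∅
  live L4: {g}→{g}
  live L5: ∅→∅

Interference:
  e↔{g}
  f↔∅
  g↔{e,k,z}
  k↔{g}
  z↔{g}

Chromatic number:
  clique {e,g} ⇒ need ≥ 2
  assign e→c1 f→c0 g→c0 k→c1 z→c1 — no edge inside a register ⇒ χ ≤ 2
  χ = 2

Answer: 2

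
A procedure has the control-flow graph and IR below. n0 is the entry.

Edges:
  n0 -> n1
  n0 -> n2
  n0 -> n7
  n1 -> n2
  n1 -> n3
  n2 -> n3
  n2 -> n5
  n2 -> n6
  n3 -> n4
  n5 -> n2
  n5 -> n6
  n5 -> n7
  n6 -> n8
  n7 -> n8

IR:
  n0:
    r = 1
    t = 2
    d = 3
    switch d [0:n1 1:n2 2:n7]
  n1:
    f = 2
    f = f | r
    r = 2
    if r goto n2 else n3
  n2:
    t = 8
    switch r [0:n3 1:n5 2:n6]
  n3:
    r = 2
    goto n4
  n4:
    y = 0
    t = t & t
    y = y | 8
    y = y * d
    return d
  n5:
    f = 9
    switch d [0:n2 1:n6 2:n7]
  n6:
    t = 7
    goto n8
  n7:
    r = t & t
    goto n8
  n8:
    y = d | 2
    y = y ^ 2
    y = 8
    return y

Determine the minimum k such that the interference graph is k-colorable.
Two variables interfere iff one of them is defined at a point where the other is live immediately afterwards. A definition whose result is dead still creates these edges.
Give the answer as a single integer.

Answer: 4

Derivation:
def/use:
  n0: {d,r,t} / ∅
  n1: {f,r} / {r}
  n2: {t} / {r}
  n3: {r} / ∅
  n4: {t,y} / {d,t}
  n5: {f} / {d}
  n6: {t} / ∅
  n7: {r} / {t}
  n8: {y} / {d}

Backward fixpoint:
  live n0: ∅→{d,r,t}
  live n1: {d,r,t}→{d,r,t}
  live n2: {d,r}→{d,r,t}
  live n3: {d,t}→{d,t}
  live n4: {d,t}→∅
  live n5: {d,r,t}→{d,r,t}
  live n6: {d}→{d}
  live n7: {d,t}→{d}
  live n8: {d}→∅

Conflict graph:
  d — {f,r,t,y}
  f — {d,r,t}
  r — {d,f,t}
  t — {d,f,r,y}
  y — {d,t}

Registers:
  lower bound: {d,f,r,t} mutually conflict ⇒ χ ≥ 4
  assign d→c0 f→c2 r→c3 t→c1 y→c2 — no edge inside a register ⇒ χ ≤ 4
  χ = 4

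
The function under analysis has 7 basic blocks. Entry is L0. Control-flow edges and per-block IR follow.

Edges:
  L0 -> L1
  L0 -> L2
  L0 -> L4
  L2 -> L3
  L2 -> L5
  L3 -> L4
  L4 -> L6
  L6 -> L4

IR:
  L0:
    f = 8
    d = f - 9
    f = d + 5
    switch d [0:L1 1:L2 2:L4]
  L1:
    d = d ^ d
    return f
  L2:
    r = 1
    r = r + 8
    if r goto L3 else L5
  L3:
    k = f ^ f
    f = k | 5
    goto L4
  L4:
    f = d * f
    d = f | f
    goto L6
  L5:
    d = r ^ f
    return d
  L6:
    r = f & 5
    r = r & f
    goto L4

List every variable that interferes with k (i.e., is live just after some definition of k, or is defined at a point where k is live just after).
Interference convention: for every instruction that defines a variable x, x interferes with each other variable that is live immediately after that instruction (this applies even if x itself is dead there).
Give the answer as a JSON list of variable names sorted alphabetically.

Per-block:
  L0 def {d,f} use ∅
  L1 def {d} use {d,f}
  L2 def {r} use ∅
  L3 def {f,k} use {f}
  L4 def {d,f} use {d,f}
  L5 def {d} use {f,r}
  L6 def {r} use {f}

Backward fixpoint:
  L0 li=∅ lo={d,f}
  L1 li={d,f} lo=∅
  L2 li={d,f} lo={d,f,r}
  L3 li={d,f} lo={d,f}
  L4 li={d,f} lo={d,f}
  L5 li={f,r} lo=∅
  L6 li={d,f} lo={d,f}

Interference:
  d↔{f,k,r}
  f↔{d,r}
  k↔{d}
  r↔{d,f}

N(k) = ["d"]

Answer: ["d"]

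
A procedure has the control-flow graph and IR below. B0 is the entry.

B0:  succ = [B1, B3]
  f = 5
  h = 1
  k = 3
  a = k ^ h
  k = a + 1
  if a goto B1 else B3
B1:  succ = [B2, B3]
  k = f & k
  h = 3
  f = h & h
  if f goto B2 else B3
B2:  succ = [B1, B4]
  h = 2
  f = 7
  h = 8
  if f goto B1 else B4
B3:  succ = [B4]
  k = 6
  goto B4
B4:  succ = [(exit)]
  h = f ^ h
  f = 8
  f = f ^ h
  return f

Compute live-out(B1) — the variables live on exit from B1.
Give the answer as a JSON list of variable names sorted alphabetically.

Block summaries:
  B0: {a,f,h,k} / ∅
  B1: {f,h,k} / {f,k}
  B2: {f,h} / ∅
  B3: {k} / ∅
  B4: {f,h} / {f,h}

Liveness:
  B0: in=∅ out={f,h,k}
  B1: in={f,k} out={f,h,k}
  B2: in={k} out={f,h,k}
  B3: in={f,h} out={f,h}
  B4: in={f,h} out=∅

live-out(B1) = ["f", "h", "k"]

Answer: ["f", "h", "k"]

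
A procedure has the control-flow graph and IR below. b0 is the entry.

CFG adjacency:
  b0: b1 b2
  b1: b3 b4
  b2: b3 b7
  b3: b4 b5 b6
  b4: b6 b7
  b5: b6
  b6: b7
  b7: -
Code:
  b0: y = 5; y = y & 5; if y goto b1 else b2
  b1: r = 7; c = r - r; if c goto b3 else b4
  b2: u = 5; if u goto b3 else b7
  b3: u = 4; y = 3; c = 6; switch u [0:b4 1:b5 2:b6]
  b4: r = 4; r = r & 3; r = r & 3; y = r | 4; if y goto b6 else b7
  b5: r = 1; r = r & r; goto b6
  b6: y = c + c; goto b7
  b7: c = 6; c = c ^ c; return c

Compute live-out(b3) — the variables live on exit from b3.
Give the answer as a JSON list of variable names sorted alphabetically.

Answer: ["c"]

Derivation:
def/use:
  b0 def {y} use ∅
  b1 def {c,r} use ∅
  b2 def {u} use ∅
  b3 def {c,u,y} use ∅
  b4 def {r,y} use ∅
  b5 def {r} use ∅
  b6 def {y} use {c}
  b7 def {c} use ∅

Liveness:
  b0: in=∅ out=∅
  b1: in=∅ out={c}
  b2: in=∅ out=∅
  b3: in=∅ out={c}
  b4: in={c} out={c}
  b5: in={c} out={c}
  b6: in={c} out=∅
  b7: in=∅ out=∅

live-out(b3) = ["c"]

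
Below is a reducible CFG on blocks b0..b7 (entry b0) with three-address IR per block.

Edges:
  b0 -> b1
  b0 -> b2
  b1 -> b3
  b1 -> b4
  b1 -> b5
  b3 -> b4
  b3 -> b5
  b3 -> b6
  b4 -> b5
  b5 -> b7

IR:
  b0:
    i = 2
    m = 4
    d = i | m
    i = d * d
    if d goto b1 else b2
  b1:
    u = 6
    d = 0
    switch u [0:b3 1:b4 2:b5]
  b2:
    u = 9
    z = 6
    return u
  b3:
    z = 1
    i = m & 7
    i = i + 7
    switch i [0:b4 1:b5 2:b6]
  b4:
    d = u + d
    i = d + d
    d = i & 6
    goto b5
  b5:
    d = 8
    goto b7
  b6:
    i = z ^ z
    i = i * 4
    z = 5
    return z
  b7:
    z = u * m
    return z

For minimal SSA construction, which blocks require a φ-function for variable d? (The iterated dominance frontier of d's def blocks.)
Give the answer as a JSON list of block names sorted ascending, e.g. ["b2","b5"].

Answer: ["b5"]

Working:
idom tree: b1←b0 b2←b0 b3←b1 b4←b1 b5←b1 b6←b3 b7←b5
Join-block Dom:
  b4: preds {b1,b3}: {b0,b1} ∩ {b0,b1,b3} = {b0,b1}; idom=b1
  b5: preds {b1,b3,b4}: {b0,b1} ∩ {b0,b1,b3} ∩ {b0,b1,b4} = {b0,b1}; idom=b1

Frontier:
  join b4 pred b1: · stop@b1
  join b4 pred b3: b3 stop@b1
  join b5 pred b1: · stop@b1
  join b5 pred b3: b3 stop@b1
  join b5 pred b4: b4 stop@b1
  DF(b0)=∅
  DF(b1)=∅
  DF(b2)=∅
  DF(b3)={b4,b5}
  DF(b4)={b5}
  DF(b5)=∅
  DF(b6)=∅
  DF(b7)=∅

φ for d: defs {b0,b1,b4,b5}
  DF⁺ = {b5}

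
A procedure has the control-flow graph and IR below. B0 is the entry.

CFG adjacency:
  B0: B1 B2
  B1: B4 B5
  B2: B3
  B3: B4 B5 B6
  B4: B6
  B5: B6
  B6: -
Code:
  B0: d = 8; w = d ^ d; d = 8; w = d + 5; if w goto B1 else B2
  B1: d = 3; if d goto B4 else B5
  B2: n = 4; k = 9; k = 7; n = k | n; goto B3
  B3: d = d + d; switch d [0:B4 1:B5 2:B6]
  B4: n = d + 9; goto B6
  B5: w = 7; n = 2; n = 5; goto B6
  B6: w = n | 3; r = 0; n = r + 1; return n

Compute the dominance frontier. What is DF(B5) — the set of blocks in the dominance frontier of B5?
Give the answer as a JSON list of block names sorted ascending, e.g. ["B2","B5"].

idom tree: B1←B0 B2←B0 B3←B2 B4←B0 B5←B0 B6←B0
Dom at joins:
  B4: preds {B1,B3}: {B0,B1} ∩ {B0,B2,B3} = {B0}; idom=B0
  B5: preds {B1,B3}: {B0,B1} ∩ {B0,B2,B3} = {B0}; idom=B0
  B6: preds {B3,B4,B5}: {B0,B2,B3} ∩ {B0,B4} ∩ {B0,B5} = {B0}; idom=B0

DF walk-up:
  join B4 pred B1: B1 stop@B0
  join B4 pred B3: B3→B2 stop@B0
  join B5 pred B1: B1 stop@B0
  join B5 pred B3: B3→B2 stop@B0
  join B6 pred B3: B3→B2 stop@B0
  join B6 pred B4: B4 stop@B0
  join B6 pred B5: B5 stop@B0
  B0: DF=∅
  B1: DF={B4,B5}
  B2: DF={B4,B5,B6}
  B3: DF={B4,B5,B6}
  B4: DF={B6}
  B5: DF={B6}
  B6: DF=∅

DF(B5) = ["B6"]

Answer: ["B6"]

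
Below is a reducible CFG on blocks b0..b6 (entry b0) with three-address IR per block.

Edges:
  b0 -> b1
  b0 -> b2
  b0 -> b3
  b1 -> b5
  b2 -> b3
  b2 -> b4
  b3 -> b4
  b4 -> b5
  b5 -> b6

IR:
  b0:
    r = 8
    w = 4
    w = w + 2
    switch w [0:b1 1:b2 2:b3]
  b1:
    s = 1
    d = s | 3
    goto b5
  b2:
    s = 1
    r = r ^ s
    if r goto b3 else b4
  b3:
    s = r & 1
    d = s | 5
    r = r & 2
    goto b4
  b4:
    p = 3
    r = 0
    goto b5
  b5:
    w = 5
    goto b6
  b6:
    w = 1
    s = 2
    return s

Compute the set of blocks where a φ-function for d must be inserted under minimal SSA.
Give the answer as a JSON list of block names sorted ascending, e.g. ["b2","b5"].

idom tree: b1←b0 b2←b0 b3←b0 b4←b0 b5←b0 b6←b5
Dom∩ at merges:
  b3: preds {b0,b2}: {b0} ∩ {b0,b2} = {b0}; idom=b0
  b4: preds {b2,b3}: {b0,b2} ∩ {b0,b3} = {b0}; idom=b0
  b5: preds {b1,b4}: {b0,b1} ∩ {b0,b4} = {b0}; idom=b0

DF derivation:
  join b3 pred b0: · stop@b0
  join b3 pred b2: b2 stop@b0
  join b4 pred b2: b2 stop@b0
  join b4 pred b3: b3 stop@b0
  join b5 pred b1: b1 stop@b0
  join b5 pred b4: b4 stop@b0
  DF(b0)=∅
  DF(b1)={b5}
  DF(b2)={b3,b4}
  DF(b3)={b4}
  DF(b4)={b5}
  DF(b5)=∅
  DF(b6)=∅

φ for d: defs {b1,b3}
  DF⁺ = {b4,b5}

Answer: ["b4", "b5"]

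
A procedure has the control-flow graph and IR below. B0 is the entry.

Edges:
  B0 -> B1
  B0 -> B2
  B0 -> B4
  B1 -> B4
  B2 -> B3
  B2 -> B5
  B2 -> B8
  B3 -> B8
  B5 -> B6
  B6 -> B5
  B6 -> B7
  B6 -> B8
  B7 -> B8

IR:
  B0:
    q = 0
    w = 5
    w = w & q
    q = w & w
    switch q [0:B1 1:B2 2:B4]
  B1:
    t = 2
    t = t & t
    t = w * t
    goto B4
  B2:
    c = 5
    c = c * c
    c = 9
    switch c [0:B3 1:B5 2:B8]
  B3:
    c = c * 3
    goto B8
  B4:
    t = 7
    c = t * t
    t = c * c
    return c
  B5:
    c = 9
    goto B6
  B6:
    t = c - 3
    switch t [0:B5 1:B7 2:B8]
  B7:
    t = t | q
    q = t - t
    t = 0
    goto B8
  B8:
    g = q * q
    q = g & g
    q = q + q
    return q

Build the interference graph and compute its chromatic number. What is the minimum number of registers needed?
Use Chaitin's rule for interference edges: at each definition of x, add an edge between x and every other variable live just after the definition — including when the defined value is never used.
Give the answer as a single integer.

Answer: 3

Working:
Per-block:
  B0: def={q,w} ue=∅
  B1: def={t} ue={w}
  B2: def={c} ue=∅
  B3: def={c} ue={c}
  B4: def={c,t} ue=∅
  B5: def={c} ue=∅
  B6: def={t} ue={c}
  B7: def={q,t} ue={q,t}
  B8: def={g,q} ue={q}

Live sets:
  B0: in=∅ out={q,w}
  B1: in={w} out=∅
  B2: in={q} out={c,q}
  B3: in={c,q} out={q}
  B4: in=∅ out=∅
  B5: in={q} out={c,q}
  B6: in={c,q} out={q,t}
  B7: in={q,t} out={q}
  B8: in={q} out=∅

Conflict graph:
  c — {q,t}
  g — ∅
  q — {c,t,w}
  t — {c,q,w}
  w — {q,t}

Colouring:
  clique {c,q,t} ⇒ need ≥ 3
  assign c→r2 g→r0 q→r0 t→r1 w→r2 — no edge inside a register ⇒ χ ≤ 3
  χ = 3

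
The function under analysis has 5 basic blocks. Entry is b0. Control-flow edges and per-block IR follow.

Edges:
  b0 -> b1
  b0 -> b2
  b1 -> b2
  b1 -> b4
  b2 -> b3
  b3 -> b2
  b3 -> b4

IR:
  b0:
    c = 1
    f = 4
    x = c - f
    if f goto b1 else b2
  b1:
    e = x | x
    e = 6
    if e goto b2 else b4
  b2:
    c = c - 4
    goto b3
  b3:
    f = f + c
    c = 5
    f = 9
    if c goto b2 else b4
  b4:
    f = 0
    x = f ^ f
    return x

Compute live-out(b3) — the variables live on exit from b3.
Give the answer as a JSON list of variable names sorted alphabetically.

Answer: ["c", "f"]

Analysis:
Block summaries:
  b0 def {c,f,x} use ∅
  b1 def {e} use {x}
  b2 def {c} use {c}
  b3 def {c,f} use {c,f}
  b4 def {f,x} use ∅

Live sets:
  live b0: ∅→{c,f,x}
  live b1: {c,f,x}→{c,f}
  live b2: {c,f}→{c,f}
  live b3: {c,f}→{c,f}
  live b4: ∅→∅

live-out(b3) = ["c", "f"]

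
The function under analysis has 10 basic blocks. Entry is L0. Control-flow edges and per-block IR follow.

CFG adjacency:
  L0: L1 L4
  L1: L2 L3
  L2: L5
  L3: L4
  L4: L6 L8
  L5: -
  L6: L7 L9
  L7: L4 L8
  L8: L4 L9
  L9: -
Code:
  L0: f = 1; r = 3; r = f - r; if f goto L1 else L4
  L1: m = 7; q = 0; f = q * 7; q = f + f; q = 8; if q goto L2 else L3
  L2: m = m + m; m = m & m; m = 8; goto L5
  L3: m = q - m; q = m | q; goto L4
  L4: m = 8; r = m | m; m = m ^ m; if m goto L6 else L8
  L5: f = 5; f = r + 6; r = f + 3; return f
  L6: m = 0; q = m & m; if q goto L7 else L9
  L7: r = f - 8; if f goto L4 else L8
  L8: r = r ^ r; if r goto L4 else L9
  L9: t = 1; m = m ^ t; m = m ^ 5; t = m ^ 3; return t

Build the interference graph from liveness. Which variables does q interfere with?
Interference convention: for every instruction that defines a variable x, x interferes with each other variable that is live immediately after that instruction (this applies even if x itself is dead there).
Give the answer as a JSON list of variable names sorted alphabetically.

Answer: ["f", "m", "r"]

Analysis:
Per-block:
  L0 def {f,r} use ∅
  L1 def {f,m,q} use ∅
  L2 def {m} use {m}
  L3 def {m,q} use {m,q}
  L4 def {m,r} use ∅
  L5 def {f,r} use {r}
  L6 def {m,q} use ∅
  L7 def {r} use {f}
  L8 def {r} use {r}
  L9 def {m,t} use {m}

Live sets:
  live L0: ∅→{f,r}
  live L1: {r}→{f,m,q,r}
  live L2: {m,r}→{r}
  live L3: {f,m,q}→{f}
  live L4: {f}→{f,m,r}
  live L5: {r}→∅
  live L6: {f}→{f,m}
  live L7: {f,m}→{f,m,r}
  live L8: {f,m,r}→{f,m}
  live L9: {m}→∅

Interfere edges:
  f — {m,q,r}
  m — {f,q,r,t}
  q — {f,m,r}
  r — {f,m,q}
  t — {m}

N(q) = ["f", "m", "r"]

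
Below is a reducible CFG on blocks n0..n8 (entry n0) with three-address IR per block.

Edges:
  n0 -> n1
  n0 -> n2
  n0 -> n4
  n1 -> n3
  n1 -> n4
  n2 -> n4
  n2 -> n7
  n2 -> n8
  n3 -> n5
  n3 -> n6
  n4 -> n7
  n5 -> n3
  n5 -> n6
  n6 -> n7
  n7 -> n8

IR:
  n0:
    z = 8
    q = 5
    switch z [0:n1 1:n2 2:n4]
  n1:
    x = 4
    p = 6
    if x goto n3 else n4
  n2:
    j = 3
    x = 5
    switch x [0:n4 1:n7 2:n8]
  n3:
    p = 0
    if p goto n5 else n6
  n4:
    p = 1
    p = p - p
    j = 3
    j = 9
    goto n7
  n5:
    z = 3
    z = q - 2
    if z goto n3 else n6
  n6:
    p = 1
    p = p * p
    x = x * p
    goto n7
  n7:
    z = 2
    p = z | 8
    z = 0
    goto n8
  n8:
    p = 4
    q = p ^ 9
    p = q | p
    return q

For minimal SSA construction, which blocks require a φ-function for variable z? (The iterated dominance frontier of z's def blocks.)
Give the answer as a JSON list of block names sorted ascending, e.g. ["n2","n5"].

Answer: ["n3", "n6", "n7", "n8"]

Derivation:
idom tree: n1←n0 n2←n0 n3←n1 n4←n0 n5←n3 n6←n3 n7←n0 n8←n0
Join-block Dom:
  n3: preds {n1,n5}: {n0,n1} ∩ {n0,n1,n3,n5} = {n0,n1}; idom=n1
  n4: preds {n0,n1,n2}: {n0} ∩ {n0,n1} ∩ {n0,n2} = {n0}; idom=n0
  n6: preds {n3,n5}: {n0,n1,n3} ∩ {n0,n1,n3,n5} = {n0,n1,n3}; idom=n3
  n7: preds {n2,n4,n6}: {n0,n2} ∩ {n0,n4} ∩ {n0,n1,n3,n6} = {n0}; idom=n0
  n8: preds {n2,n7}: {n0,n2} ∩ {n0,n7} = {n0}; idom=n0

Frontier:
  n3←n1: walk · to n1
  n3←n5: walk n5→n3 to n1
  n4←n0: walk · to n0
  n4←n1: walk n1 to n0
  n4←n2: walk n2 to n0
  n6←n3: walk · to n3
  n6←n5: walk n5 to n3
  n7←n2: walk n2 to n0
  n7←n4: walk n4 to n0
  n7←n6: walk n6→n3→n1 to n0
  n8←n2: walk n2 to n0
  n8←n7: walk n7 to n0
  n0 → ∅
  n1 → {n4,n7}
  n2 → {n4,n7,n8}
  n3 → {n3,n7}
  n4 → {n7}
  n5 → {n3,n6}
  n6 → {n7}
  n7 → {n8}
  n8 → ∅

φ for z: defs {n0,n5,n7}
  DF⁺ = {n3,n6,n7,n8}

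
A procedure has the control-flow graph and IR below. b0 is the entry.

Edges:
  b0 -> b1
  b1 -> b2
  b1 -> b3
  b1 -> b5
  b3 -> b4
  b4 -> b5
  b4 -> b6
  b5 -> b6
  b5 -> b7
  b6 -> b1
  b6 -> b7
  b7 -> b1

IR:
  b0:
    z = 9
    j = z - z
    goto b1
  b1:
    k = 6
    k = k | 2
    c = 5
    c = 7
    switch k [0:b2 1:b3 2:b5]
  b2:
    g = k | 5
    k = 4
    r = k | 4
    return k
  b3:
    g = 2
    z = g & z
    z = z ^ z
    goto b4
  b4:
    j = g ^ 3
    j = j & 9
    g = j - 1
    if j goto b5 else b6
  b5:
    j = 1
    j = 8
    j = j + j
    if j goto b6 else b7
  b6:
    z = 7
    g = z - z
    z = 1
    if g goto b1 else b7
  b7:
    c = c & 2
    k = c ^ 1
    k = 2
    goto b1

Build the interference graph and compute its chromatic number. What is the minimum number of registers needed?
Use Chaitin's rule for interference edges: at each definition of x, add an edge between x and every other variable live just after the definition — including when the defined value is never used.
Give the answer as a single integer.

Block summaries:
  b0: def={j,z} ue=∅
  b1: def={c,k} ue=∅
  b2: def={g,k,r} ue={k}
  b3: def={g,z} ue={z}
  b4: def={g,j} ue={g}
  b5: def={j} ue=∅
  b6: def={g,z} ue=∅
  b7: def={c,k} ue={c}

Backward fixpoint:
  b0 li=∅ lo={z}
  b1 li={z} lo={c,k,z}
  b2 li={k} lo=∅
  b3 li={c,z} lo={c,g,z}
  b4 li={c,g,z} lo={c,z}
  b5 li={c,z} lo={c,z}
  b6 li={c} lo={c,z}
  b7 li={c,z} lo={z}

Conflict graph:
  c↔{g,j,k,z}
  g↔{c,j,z}
  j↔{c,g,z}
  k↔{c,r,z}
  r↔{k}
  z↔{c,g,j,k}

Colouring:
  {c,g,j,z} pairwise interfere (4-clique) ⇒ χ ≥ 4
  assign c→c0 g→c2 j→c3 k→c2 r→c0 z→c1 — no edge inside a register ⇒ χ ≤ 4
  χ = 4

Answer: 4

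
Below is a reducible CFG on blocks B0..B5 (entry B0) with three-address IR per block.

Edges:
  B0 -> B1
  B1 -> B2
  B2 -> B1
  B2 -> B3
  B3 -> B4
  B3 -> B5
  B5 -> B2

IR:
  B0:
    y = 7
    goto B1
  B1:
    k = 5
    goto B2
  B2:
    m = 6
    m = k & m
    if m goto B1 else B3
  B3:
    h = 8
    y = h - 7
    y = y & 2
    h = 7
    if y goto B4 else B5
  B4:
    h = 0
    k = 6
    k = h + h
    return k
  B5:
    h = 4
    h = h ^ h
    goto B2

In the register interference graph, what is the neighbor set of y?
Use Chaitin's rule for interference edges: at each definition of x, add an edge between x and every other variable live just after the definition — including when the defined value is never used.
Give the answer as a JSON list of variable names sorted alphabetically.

Answer: ["h", "k"]

Derivation:
def/use:
  B0: {y} / ∅
  B1: {k} / ∅
  B2: {m} / {k}
  B3: {h,y} / ∅
  B4: {h,k} / ∅
  B5: {h} / ∅

Live sets:
  live B0: ∅→∅
  live B1: ∅→{k}
  live B2: {k}→{k}
  live B3: {k}→{k}
  live B4: ∅→∅
  live B5: {k}→{k}

Conflict graph:
  h↔{k,y}
  k↔{h,m,y}
  m↔{k}
  y↔{h,k}

N(y) = ["h", "k"]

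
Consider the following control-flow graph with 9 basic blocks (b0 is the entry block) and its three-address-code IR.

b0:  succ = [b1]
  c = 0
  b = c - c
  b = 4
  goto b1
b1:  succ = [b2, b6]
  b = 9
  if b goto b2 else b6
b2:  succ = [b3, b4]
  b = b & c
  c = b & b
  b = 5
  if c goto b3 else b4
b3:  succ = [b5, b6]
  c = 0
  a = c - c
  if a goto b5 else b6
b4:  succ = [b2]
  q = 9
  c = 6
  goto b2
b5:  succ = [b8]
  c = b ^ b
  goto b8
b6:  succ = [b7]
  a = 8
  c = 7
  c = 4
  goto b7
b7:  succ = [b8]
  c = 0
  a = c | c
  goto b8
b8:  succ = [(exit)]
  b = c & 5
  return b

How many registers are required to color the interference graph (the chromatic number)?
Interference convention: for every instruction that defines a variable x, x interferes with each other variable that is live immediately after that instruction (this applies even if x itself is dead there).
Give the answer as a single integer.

Per-block:
  b0: def={b,c} ue=∅
  b1: def={b} ue=∅
  b2: def={b,c} ue={b,c}
  b3: def={a,c} ue=∅
  b4: def={c,q} ue=∅
  b5: def={c} ue={b}
  b6: def={a,c} ue=∅
  b7: def={a,c} ue=∅
  b8: def={b} ue={c}

Backward fixpoint:
  b0: in=∅ out={c}
  b1: in={c} out={b,c}
  b2: in={b,c} out={b}
  b3: in={b} out={b}
  b4: in={b} out={b,c}
  b5: in={b} out={c}
  b6: in=∅ out=∅
  b7: in=∅ out={c}
  b8: in={c} out=∅

Interfere edges:
  a — {b,c}
  b — {a,c,q}
  c — {a,b}
  q — {b}

Colouring:
  clique {a,b,c} ⇒ need ≥ 3
  3-colouring: R0={b}  R1={a,q}  R2={c}
  χ = 3

Answer: 3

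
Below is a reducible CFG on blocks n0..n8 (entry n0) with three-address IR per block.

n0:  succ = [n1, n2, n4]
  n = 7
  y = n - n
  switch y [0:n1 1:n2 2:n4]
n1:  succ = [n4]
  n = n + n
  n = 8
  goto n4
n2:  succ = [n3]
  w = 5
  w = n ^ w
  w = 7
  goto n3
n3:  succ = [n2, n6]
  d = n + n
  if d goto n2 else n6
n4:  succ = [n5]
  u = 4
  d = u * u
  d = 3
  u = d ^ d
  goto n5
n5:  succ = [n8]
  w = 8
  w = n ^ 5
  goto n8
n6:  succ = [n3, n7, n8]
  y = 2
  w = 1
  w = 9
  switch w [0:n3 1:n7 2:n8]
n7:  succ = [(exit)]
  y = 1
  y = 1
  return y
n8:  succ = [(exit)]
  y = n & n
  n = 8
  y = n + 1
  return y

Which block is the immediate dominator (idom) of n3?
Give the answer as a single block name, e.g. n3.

Answer: n2

Working:
idom tree: n1←n0 n2←n0 n3←n2 n4←n0 n5←n4 n6←n3 n7←n6 n8←n0
Dom∩ at merges:
  n2: preds {n0,n3}: {n0} ∩ {n0,n2,n3} = {n0}; idom=n0
  n3: preds {n2,n6}: {n0,n2} ∩ {n0,n2,n3,n6} = {n0,n2}; idom=n2
  n4: preds {n0,n1}: {n0} ∩ {n0,n1} = {n0}; idom=n0
  n8: preds {n5,n6}: {n0,n4,n5} ∩ {n0,n2,n3,n6} = {n0}; idom=n0

idom(n3) = n2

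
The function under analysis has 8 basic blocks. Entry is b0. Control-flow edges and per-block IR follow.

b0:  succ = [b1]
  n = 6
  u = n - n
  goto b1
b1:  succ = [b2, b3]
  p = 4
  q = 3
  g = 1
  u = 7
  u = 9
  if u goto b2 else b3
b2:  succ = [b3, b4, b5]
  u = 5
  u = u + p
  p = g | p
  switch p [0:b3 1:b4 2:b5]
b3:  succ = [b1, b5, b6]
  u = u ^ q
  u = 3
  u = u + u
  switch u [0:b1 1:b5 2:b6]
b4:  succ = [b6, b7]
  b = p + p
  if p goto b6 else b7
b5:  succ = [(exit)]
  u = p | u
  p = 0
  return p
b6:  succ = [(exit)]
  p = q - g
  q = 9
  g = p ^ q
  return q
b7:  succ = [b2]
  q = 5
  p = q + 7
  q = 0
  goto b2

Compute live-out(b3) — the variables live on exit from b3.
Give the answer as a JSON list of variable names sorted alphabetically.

def/use:
  b0 def {n,u} use ∅
  b1 def {g,p,q,u} use ∅
  b2 def {p,u} use {g,p}
  b3 def {u} use {q,u}
  b4 def {b} use {p}
  b5 def {p,u} use {p,u}
  b6 def {g,p,q} use {g,q}
  b7 def {p,q} use ∅

Live sets:
  b0: in=∅ out=∅
  b1: in=∅ out={g,p,q,u}
  b2: in={g,p,q} out={g,p,q,u}
  b3: in={g,p,q,u} out={g,p,q,u}
  b4: in={g,p,q} out={g,q}
  b5: in={p,u} out=∅
  b6: in={g,q} out=∅
  b7: in={g} out={g,p,q}

live-out(b3) = ["g", "p", "q", "u"]

Answer: ["g", "p", "q", "u"]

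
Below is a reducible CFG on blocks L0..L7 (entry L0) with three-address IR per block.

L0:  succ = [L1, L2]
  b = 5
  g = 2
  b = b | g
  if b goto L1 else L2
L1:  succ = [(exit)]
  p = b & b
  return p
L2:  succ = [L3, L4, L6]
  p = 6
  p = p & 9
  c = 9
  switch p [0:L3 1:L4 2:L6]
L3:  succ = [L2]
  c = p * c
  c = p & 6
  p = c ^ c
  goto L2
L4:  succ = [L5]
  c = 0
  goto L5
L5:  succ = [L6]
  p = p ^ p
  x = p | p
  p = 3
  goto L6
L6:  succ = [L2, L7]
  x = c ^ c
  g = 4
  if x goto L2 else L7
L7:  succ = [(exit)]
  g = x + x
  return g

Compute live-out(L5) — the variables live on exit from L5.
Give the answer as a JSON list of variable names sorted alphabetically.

Answer: ["c"]

Working:
def/use:
  L0: {b,g} / ∅
  L1: {p} / {b}
  L2: {c,p} / ∅
  L3: {c,p} / {c,p}
  L4: {c} / ∅
  L5: {p,x} / {p}
  L6: {g,x} / {c}
  L7: {g} / {x}

Liveness:
  live L0: ∅→{b}
  live L1: {b}→∅
  live L2: ∅→{c,p}
  live L3: {c,p}→∅
  live L4: {p}→{c,p}
  live L5: {c,p}→{c}
  live L6: {c}→{x}
  live L7: {x}→∅

live-out(L5) = ["c"]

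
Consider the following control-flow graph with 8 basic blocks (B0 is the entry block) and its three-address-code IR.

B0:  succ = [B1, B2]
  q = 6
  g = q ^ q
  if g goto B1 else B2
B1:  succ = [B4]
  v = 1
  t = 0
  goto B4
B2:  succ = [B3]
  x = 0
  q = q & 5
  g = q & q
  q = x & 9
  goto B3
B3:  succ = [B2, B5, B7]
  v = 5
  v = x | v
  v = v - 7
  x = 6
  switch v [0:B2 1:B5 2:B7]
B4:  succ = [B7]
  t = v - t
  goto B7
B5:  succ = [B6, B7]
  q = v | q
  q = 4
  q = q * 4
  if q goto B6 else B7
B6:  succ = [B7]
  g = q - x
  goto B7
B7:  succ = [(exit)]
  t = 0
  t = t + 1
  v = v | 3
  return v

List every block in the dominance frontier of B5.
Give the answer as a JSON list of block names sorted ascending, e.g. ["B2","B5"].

idom tree: B1←B0 B2←B0 B3←B2 B4←B1 B5←B3 B6←B5 B7←B0
Join-block Dom:
  B2: preds {B0,B3}: {B0} ∩ {B0,B2,B3} = {B0}; idom=B0
  B7: preds {B3,B4,B5,B6}: {B0,B2,B3} ∩ {B0,B1,B4} ∩ {B0,B2,B3,B5} ∩ {B0,B2,B3,B5,B6} = {B0}; idom=B0

Frontier:
  join B2 pred B0: · stop@B0
  join B2 pred B3: B3→B2 stop@B0
  join B7 pred B3: B3→B2 stop@B0
  join B7 pred B4: B4→B1 stop@B0
  join B7 pred B5: B5→B3→B2 stop@B0
  join B7 pred B6: B6→B5→B3→B2 stop@B0
  B0 → ∅
  B1 → {B7}
  B2 → {B2,B7}
  B3 → {B2,B7}
  B4 → {B7}
  B5 → {B7}
  B6 → {B7}
  B7 → ∅

DF(B5) = ["B7"]

Answer: ["B7"]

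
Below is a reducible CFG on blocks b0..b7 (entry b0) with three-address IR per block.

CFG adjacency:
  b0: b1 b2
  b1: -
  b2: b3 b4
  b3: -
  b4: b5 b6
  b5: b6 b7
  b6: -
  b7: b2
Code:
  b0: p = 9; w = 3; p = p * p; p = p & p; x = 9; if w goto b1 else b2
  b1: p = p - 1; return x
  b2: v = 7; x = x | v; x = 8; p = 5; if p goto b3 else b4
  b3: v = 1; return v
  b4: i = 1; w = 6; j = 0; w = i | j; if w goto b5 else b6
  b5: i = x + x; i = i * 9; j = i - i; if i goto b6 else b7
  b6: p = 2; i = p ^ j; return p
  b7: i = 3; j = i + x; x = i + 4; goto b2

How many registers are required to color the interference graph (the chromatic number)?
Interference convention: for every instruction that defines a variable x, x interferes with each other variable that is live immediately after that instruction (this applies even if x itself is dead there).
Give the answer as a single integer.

Answer: 5

Derivation:
Per-block:
  b0: {p,w,x} / ∅
  b1: {p} / {p,x}
  b2: {p,v,x} / {x}
  b3: {v} / ∅
  b4: {i,j,w} / ∅
  b5: {i,j} / {x}
  b6: {i,p} / {j}
  b7: {i,j,x} / {x}

Liveness:
  live b0: ∅→{p,x}
  live b1: {p,x}→∅
  live b2: {x}→{x}
  live b3: ∅→∅
  live b4: {x}→{j,x}
  live b5: {x}→{j,x}
  live b6: {j}→∅
  live b7: {x}→{x}

Interfere edges:
  i — {j,p,w,x}
  j — {i,p,w,x}
  p — {i,j,w,x}
  v — {x}
  w — {i,j,p,x}
  x — {i,j,p,v,w}

Chromatic number:
  {i,j,p,w,x} pairwise interfere (5-clique) ⇒ χ ≥ 5
  5-colouring: r0={x}  r1={i,v}  r2={j}  r3={p}  r4={w}
  χ = 5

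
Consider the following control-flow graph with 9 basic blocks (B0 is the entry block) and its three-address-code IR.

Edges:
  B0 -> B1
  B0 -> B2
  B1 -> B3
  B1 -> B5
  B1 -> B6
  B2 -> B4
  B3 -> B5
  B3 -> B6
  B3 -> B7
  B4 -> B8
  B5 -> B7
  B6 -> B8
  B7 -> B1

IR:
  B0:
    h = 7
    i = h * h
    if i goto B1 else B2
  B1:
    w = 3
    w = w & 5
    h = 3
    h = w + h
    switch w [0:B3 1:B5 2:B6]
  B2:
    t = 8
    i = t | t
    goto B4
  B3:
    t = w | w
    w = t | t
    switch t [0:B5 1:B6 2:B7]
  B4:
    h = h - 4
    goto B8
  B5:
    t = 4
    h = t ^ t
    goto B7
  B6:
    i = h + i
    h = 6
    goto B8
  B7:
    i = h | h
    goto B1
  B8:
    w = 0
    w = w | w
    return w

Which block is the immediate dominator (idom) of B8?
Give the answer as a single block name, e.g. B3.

idom tree: B1←B0 B2←B0 B3←B1 B4←B2 B5←B1 B6←B1 B7←B1 B8←B0
Dom∩ at merges:
  B1: preds {B0,B7}: {B0} ∩ {B0,B1,B7} = {B0}; idom=B0
  B5: preds {B1,B3}: {B0,B1} ∩ {B0,B1,B3} = {B0,B1}; idom=B1
  B6: preds {B1,B3}: {B0,B1} ∩ {B0,B1,B3} = {B0,B1}; idom=B1
  B7: preds {B3,B5}: {B0,B1,B3} ∩ {B0,B1,B5} = {B0,B1}; idom=B1
  B8: preds {B4,B6}: {B0,B2,B4} ∩ {B0,B1,B6} = {B0}; idom=B0

idom(B8) = B0

Answer: B0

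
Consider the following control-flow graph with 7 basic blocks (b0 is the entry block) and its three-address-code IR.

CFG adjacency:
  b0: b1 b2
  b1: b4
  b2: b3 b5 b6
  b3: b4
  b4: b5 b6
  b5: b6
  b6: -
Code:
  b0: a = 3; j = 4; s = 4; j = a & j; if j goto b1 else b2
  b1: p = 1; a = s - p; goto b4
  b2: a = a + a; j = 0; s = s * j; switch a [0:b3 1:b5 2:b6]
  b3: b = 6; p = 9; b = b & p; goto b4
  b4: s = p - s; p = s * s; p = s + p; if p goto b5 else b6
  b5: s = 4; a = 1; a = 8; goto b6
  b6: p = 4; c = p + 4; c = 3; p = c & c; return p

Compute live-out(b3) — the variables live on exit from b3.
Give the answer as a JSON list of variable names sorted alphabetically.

Answer: ["p", "s"]

Working:
Per-block:
  b0: def={a,j,s} ue=∅
  b1: def={a,p} ue={s}
  b2: def={a,j,s} ue={a,s}
  b3: def={b,p} ue=∅
  b4: def={p,s} ue={p,s}
  b5: def={a,s} ue=∅
  b6: def={c,p} ue=∅

Liveness:
  b0 li=∅ lo={a,s}
  b1 li={s} lo={p,s}
  b2 li={a,s} lo={s}
  b3 li={s} lo={p,s}
  b4 li={p,s} lo=∅
  b5 li=∅ lo=∅
  b6 li=∅ lo=∅

live-out(b3) = ["p", "s"]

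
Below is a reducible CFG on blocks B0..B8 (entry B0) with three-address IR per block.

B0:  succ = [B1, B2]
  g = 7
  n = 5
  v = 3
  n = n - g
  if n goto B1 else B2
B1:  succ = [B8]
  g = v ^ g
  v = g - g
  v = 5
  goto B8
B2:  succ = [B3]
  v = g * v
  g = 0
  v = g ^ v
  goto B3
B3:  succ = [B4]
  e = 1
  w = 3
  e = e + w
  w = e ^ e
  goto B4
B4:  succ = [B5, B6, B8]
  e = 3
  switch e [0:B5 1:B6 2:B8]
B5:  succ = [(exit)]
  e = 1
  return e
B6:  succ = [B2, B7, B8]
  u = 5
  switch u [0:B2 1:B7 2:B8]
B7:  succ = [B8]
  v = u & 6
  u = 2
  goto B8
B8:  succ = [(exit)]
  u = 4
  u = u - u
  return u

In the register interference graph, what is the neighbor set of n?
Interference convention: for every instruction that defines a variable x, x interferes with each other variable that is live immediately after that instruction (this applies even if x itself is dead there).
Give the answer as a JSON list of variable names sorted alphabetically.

Answer: ["g", "v"]

Analysis:
Block summaries:
  B0: {g,n,v} / ∅
  B1: {g,v} / {g,v}
  B2: {g,v} / {g,v}
  B3: {e,w} / ∅
  B4: {e} / ∅
  B5: {e} / ∅
  B6: {u} / ∅
  B7: {u,v} / {u}
  B8: {u} / ∅

Backward fixpoint:
  B0 li=∅ lo={g,v}
  B1 li={g,v} lo=∅
  B2 li={g,v} lo={g,v}
  B3 li={g,v} lo={g,v}
  B4 li={g,v} lo={g,v}
  B5 li=∅ lo=∅
  B6 li={g,v} lo={g,u,v}
  B7 li={u} lo=∅
  B8 li=∅ lo=∅

Conflict graph:
  e: {g,v,w}
  g: {e,n,u,v,w}
  n: {g,v}
  u: {g,v}
  v: {e,g,n,u,w}
  w: {e,g,v}

N(n) = ["g", "v"]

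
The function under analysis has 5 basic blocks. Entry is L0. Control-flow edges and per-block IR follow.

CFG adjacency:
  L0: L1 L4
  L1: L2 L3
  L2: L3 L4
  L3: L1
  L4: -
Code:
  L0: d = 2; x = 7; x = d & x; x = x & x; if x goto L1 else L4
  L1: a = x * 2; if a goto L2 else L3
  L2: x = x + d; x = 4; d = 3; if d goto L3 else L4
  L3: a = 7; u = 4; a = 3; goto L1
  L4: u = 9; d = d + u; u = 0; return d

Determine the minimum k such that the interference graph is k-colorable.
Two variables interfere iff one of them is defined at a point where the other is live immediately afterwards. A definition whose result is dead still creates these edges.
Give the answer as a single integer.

Answer: 3

Derivation:
def/use:
  L0: def={d,x} ue=∅
  L1: def={a} ue={x}
  L2: def={d,x} ue={d,x}
  L3: def={a,u} ue=∅
  L4: def={d,u} ue={d}

Backward fixpoint:
  live L0: ∅→{d,x}
  live L1: {d,x}→{d,x}
  live L2: {d,x}→{d,x}
  live L3: {d,x}→{d,x}
  live L4: {d}→∅

Interference:
  a: {d,x}
  d: {a,u,x}
  u: {d,x}
  x: {a,d,u}

Chromatic number:
  clique {a,d,x} ⇒ need ≥ 3
  assign a→R2 d→R0 u→R2 x→R1 — no edge inside a register ⇒ χ ≤ 3
  χ = 3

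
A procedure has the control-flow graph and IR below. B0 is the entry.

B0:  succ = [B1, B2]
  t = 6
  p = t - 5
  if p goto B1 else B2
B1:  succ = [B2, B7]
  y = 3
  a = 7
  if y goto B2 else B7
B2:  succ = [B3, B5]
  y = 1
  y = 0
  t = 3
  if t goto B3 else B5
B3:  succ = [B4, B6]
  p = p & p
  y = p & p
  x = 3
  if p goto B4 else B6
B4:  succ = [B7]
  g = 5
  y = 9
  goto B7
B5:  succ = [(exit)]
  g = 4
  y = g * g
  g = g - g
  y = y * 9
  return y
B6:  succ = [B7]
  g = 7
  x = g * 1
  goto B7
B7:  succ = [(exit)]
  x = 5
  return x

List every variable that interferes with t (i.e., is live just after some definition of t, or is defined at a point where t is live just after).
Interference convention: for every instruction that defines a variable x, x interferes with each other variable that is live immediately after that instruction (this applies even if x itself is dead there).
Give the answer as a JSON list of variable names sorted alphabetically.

Answer: ["p"]

Analysis:
Per-block:
  B0: def={p,t} ue=∅
  B1: def={a,y} ue=∅
  B2: def={t,y} ue=∅
  B3: def={p,x,y} ue={p}
  B4: def={g,y} ue=∅
  B5: def={g,y} ue=∅
  B6: def={g,x} ue=∅
  B7: def={x} ue=∅

Backward fixpoint:
  B0 li=∅ lo={p}
  B1 li={p} lo={p}
  B2 li={p} lo={p}
  B3 li={p} lo=∅
  B4 li=∅ lo=∅
  B5 li=∅ lo=∅
  B6 li=∅ lo=∅
  B7 li=∅ lo=∅

Conflict graph:
  a — {p,y}
  g — {y}
  p — {a,t,x,y}
  t — {p}
  x — {p}
  y — {a,g,p}

N(t) = ["p"]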